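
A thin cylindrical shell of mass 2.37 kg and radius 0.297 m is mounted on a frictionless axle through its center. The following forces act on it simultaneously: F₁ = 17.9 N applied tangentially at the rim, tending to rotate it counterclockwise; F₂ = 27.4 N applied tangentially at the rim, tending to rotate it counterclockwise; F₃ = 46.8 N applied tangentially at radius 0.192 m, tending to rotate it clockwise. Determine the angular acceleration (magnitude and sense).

I = MR² = (2.37)(0.297)² = 0.2091 kg·m².
Taking counterclockwise as positive: τ₁ = +(17.9)(0.297) = +5.316 N·m; τ₂ = +(27.4)(0.297) = +8.138 N·m; τ₃ = −(46.8)(0.192) = −8.986 N·m.
Net torque τ = 4.468 N·m.
α = τ/I = 4.468/0.2091 = 21.37 rad/s².

α ≈ 21.4 rad/s², counterclockwise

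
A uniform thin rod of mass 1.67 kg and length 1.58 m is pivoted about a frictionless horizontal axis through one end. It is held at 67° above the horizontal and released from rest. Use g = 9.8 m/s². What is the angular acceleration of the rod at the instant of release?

α ≈ 3.64 rad/s²

About the pivot, I = (1/3)ML² = (1/3)(1.67)(1.58)² = 1.390 kg·m².
The weight acts at the center, a distance L/2 = 0.7900 m from the pivot; τ = Mg(L/2) cos 67° = 5.052 N·m.
α = τ/I = 5.052/1.390 = 3.635 rad/s².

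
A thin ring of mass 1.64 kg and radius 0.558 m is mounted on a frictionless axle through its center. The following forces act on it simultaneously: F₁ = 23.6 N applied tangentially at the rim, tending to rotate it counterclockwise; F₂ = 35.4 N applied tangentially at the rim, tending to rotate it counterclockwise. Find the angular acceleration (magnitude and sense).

I = MR² = (1.64)(0.558)² = 0.5106 kg·m².
Taking counterclockwise as positive: τ₁ = +(23.6)(0.558) = +13.17 N·m; τ₂ = +(35.4)(0.558) = +19.75 N·m.
Net torque τ = 32.92 N·m.
α = τ/I = 32.92/0.5106 = 64.47 rad/s².

α ≈ 64.5 rad/s², counterclockwise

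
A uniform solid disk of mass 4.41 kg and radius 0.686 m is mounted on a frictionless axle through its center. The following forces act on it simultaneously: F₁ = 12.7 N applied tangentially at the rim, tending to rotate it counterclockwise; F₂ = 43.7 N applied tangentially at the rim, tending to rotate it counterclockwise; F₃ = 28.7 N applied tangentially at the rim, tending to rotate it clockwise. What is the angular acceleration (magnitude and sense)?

I = ½MR² = (1/2)(4.41)(0.686)² = 1.038 kg·m².
Taking counterclockwise as positive: τ₁ = +(12.7)(0.686) = +8.712 N·m; τ₂ = +(43.7)(0.686) = +29.98 N·m; τ₃ = −(28.7)(0.686) = −19.69 N·m.
Net torque τ = 19.00 N·m.
α = τ/I = 19.00/1.038 = 18.31 rad/s².

α ≈ 18.3 rad/s², counterclockwise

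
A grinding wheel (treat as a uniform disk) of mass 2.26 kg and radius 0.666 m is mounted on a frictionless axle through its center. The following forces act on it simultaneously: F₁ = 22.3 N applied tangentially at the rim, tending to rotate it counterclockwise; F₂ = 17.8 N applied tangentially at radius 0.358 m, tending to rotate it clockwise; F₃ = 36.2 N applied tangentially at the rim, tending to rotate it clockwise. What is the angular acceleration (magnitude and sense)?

α ≈ 31.2 rad/s², clockwise

I = ½MR² = (1/2)(2.26)(0.666)² = 0.5012 kg·m².
Taking counterclockwise as positive: τ₁ = +(22.3)(0.666) = +14.85 N·m; τ₂ = −(17.8)(0.358) = −6.372 N·m; τ₃ = −(36.2)(0.666) = −24.11 N·m.
Net torque τ = -15.63 N·m.
α = τ/I = -15.63/0.5012 = -31.18 rad/s².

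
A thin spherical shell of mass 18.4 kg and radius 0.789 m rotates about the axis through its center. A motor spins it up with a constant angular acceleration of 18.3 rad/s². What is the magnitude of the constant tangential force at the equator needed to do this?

I = (2/3)MR² = (2/3)(18.4)(0.789)² = 7.636 kg·m².
The required torque is τ = Iα = (7.636)(18.30) = 139.7 N·m.
A tangential force at the equator gives τ = FR, so F = τ/R = 139.7/0.789 = 177.1 N.

F ≈ 177 N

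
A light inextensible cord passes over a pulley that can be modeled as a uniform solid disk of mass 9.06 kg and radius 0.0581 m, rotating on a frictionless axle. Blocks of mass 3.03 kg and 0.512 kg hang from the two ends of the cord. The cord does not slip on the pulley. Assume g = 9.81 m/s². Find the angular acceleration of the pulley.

α ≈ 52.7 rad/s²

I = ½MR² = (1/2)(9.06)(0.0581)² = 0.01529 kg·m².
Heavier block: m₁g − T₁ = m₁a. Lighter block: T₂ − m₂g = m₂a.
Pulley: (T₁ − T₂)R = Iα = I(a/R), so T₁ − T₂ = (I/R²)a = (1/2)M_p a = 4.530·a.
Adding the three: (m₁ − m₂)g = (m₁ + m₂ + 4.530)a, so a = (3.03 − 0.512)(9.81)/(3.03 + 0.512 + 4.530) = 3.060 m/s².
α = a/R = 3.060/0.0581 = 52.67 rad/s².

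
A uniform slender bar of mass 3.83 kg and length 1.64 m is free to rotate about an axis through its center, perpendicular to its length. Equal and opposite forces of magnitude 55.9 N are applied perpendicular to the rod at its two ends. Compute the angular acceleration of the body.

α ≈ 107 rad/s²

I = (1/12)ML² = (1/12)(3.83)(1.64)² = 0.8584 kg·m².
The couple gives τ = F·(L/2) + F·(L/2) = F L = (55.9)(1.64) = 91.68 N·m.
Newton's second law for rotation, τ = Iα, gives α = τ/I = 91.68/0.8584 = 106.8 rad/s².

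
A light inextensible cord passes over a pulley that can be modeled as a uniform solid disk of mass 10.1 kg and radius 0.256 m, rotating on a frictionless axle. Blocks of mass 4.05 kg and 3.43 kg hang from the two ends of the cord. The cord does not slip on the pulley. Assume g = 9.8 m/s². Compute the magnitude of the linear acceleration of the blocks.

I = ½MR² = (1/2)(10.1)(0.256)² = 0.3310 kg·m².
Heavier block: m₁g − T₁ = m₁a. Lighter block: T₂ − m₂g = m₂a.
Pulley: (T₁ − T₂)R = Iα = I(a/R), so T₁ − T₂ = (I/R²)a = (1/2)M_p a = 5.050·a.
Adding the three: (m₁ − m₂)g = (m₁ + m₂ + 5.050)a, so a = (4.05 − 3.43)(9.8)/(4.05 + 3.43 + 5.050) = 0.4849 m/s².

a ≈ 0.485 m/s²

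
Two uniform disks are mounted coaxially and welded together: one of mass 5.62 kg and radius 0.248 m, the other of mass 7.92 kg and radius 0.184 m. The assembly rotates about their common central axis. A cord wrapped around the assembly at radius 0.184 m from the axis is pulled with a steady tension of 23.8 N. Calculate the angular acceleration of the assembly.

α ≈ 14.3 rad/s²

I = ½M₁R₁² + ½M₂R₂² = ½(5.62)(0.248)² + ½(7.92)(0.184)² = 0.3069 kg·m².
τ = F r = (23.8)(0.184) = 4.379 N·m.
α = τ/I = 4.379/0.3069 = 14.27 rad/s².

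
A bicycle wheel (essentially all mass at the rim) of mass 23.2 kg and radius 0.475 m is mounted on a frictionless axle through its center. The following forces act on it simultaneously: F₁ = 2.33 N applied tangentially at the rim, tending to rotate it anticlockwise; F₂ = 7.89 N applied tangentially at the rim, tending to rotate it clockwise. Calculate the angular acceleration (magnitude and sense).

I = MR² = (23.2)(0.475)² = 5.234 kg·m².
Taking anticlockwise as positive: τ₁ = +(2.33)(0.475) = +1.107 N·m; τ₂ = −(7.89)(0.475) = −3.748 N·m.
Net torque τ = -2.641 N·m.
α = τ/I = -2.641/5.234 = -0.5045 rad/s².

α ≈ 0.505 rad/s², clockwise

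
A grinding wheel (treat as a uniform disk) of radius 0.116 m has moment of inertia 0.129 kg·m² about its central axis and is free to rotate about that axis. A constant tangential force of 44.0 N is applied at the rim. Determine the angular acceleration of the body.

α ≈ 39.6 rad/s²

τ = F R = (44.0)(0.116) = 5.104 N·m.
Newton's second law for rotation, τ = Iα, gives α = τ/I = 5.104/0.1290 = 39.57 rad/s².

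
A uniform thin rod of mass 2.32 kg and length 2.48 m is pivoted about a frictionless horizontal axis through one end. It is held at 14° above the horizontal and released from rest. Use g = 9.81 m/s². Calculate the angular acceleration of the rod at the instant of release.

α ≈ 5.76 rad/s²

About the pivot, I = (1/3)ML² = (1/3)(2.32)(2.48)² = 4.756 kg·m².
The weight acts at the center, a distance L/2 = 1.240 m from the pivot; τ = Mg(L/2) cos 14° = 27.38 N·m.
α = τ/I = 27.38/4.756 = 5.757 rad/s².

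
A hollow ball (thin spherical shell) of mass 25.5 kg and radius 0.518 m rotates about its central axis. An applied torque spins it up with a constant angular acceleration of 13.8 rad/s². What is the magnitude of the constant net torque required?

I = (2/3)MR² = (2/3)(25.5)(0.518)² = 4.562 kg·m².
τ = Iα = (4.562)(13.80) = 62.95 N·m.

τ ≈ 62.9 N·m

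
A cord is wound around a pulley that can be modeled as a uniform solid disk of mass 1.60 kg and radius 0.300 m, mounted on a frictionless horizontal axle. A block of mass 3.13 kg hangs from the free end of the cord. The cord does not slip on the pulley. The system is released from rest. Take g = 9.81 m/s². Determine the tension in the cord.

T ≈ 6.25 N

I = ½MR² = (1/2)(1.60)(0.300)² = 0.07200 kg·m².
Block: mg − T = ma. Pulley: TR = Iα. No-slip: a = αR, so T = (I/R²)a = 0.8000·a.
Then mg = (m + 0.8000)a, so a = (3.13)(9.81)/(3.13 + 0.8000) = 7.813 m/s².
T = 0.8000·a = 6.250 N.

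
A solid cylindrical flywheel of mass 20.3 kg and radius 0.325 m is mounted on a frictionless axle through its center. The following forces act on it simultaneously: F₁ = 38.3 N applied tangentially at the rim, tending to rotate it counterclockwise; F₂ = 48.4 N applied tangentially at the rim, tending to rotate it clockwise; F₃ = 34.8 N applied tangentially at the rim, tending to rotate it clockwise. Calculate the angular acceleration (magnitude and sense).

α ≈ 13.6 rad/s², clockwise

I = ½MR² = (1/2)(20.3)(0.325)² = 1.072 kg·m².
Taking counterclockwise as positive: τ₁ = +(38.3)(0.325) = +12.45 N·m; τ₂ = −(48.4)(0.325) = −15.73 N·m; τ₃ = −(34.8)(0.325) = −11.31 N·m.
Net torque τ = -14.59 N·m.
α = τ/I = -14.59/1.072 = -13.61 rad/s².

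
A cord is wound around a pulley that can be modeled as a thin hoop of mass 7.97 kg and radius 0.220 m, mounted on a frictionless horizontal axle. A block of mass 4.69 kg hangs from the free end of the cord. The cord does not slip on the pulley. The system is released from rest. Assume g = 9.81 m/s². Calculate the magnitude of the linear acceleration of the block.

I = MR² = (7.97)(0.220)² = 0.3857 kg·m².
Block: mg − T = ma. Pulley: TR = Iα. No-slip: a = αR, so T = (I/R²)a = 7.970·a.
Then mg = (m + 7.970)a, so a = (4.69)(9.81)/(4.69 + 7.970) = 3.634 m/s².

a ≈ 3.63 m/s²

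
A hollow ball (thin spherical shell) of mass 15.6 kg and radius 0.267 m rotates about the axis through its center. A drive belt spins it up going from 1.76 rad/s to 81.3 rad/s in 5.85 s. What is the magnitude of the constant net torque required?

I = (2/3)MR² = (2/3)(15.6)(0.267)² = 0.7414 kg·m².
α = Δω/Δt = (81.3 − 1.76)/5.85 = 13.60 rad/s².
τ = Iα = (0.7414)(13.60) = 10.08 N·m.

τ ≈ 10.1 N·m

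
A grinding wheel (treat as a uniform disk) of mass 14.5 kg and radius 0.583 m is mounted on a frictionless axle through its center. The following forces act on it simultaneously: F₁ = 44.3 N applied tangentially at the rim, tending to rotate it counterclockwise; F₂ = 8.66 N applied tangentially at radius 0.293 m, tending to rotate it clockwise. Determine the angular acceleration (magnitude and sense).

I = ½MR² = (1/2)(14.5)(0.583)² = 2.464 kg·m².
Taking counterclockwise as positive: τ₁ = +(44.3)(0.583) = +25.83 N·m; τ₂ = −(8.66)(0.293) = −2.537 N·m.
Net torque τ = 23.29 N·m.
α = τ/I = 23.29/2.464 = 9.451 rad/s².

α ≈ 9.45 rad/s², counterclockwise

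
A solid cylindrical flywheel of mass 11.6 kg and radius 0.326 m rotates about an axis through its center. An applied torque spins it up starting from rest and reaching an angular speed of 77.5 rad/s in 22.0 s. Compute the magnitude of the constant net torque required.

I = ½MR² = (1/2)(11.6)(0.326)² = 0.6164 kg·m².
α = Δω/Δt = (77.5 − 0)/22.0 = 3.523 rad/s².
τ = Iα = (0.6164)(3.523) = 2.171 N·m.

τ ≈ 2.17 N·m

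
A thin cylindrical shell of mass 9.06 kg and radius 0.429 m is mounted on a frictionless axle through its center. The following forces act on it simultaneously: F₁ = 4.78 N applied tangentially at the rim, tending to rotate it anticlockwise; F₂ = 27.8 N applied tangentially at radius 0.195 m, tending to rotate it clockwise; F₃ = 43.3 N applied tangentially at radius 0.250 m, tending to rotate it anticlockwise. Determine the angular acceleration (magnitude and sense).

I = MR² = (9.06)(0.429)² = 1.667 kg·m².
Taking anticlockwise as positive: τ₁ = +(4.78)(0.429) = +2.051 N·m; τ₂ = −(27.8)(0.195) = −5.421 N·m; τ₃ = +(43.3)(0.250) = +10.82 N·m.
Net torque τ = 7.455 N·m.
α = τ/I = 7.455/1.667 = 4.471 rad/s².

α ≈ 4.47 rad/s², anticlockwise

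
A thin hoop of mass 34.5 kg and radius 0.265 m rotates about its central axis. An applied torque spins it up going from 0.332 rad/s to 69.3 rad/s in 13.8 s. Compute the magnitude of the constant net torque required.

τ ≈ 12.1 N·m

I = MR² = (34.5)(0.265)² = 2.423 kg·m².
α = Δω/Δt = (69.3 − 0.332)/13.8 = 4.998 rad/s².
τ = Iα = (2.423)(4.998) = 12.11 N·m.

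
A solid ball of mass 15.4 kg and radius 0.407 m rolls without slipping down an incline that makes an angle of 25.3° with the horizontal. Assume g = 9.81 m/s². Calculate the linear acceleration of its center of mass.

a ≈ 2.99 m/s²

Translation along the incline: Mg sinθ − f = Ma.
Rotation about the center: fR = Iα with I = (2/5)MR². No-slip gives a = αR, so f = (I/R²)a = (2/5)M a.
Substituting: Mg sinθ = (1 + 0.4000)Ma, so a = g sinθ/(1 + 0.4000) = (9.81) sin 25.3° / 1.400 = 2.995 m/s².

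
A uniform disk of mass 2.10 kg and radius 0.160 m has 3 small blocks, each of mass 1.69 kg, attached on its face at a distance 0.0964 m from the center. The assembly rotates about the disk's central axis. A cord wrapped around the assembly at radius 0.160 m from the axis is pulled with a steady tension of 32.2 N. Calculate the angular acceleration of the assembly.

α ≈ 69.6 rad/s²

I_disk = ½MR² = ½(2.10)(0.160)² = 0.02688 kg·m².
I_blocks = 3·m·r² = 3(1.69)(0.0964)² = 0.04712 kg·m².
Total I = 0.07400 kg·m².
τ = F r = (32.2)(0.160) = 5.152 N·m.
α = τ/I = 5.152/0.07400 = 69.63 rad/s².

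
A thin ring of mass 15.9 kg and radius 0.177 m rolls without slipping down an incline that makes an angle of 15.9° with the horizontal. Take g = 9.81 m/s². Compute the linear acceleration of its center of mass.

a ≈ 1.34 m/s²

Translation along the incline: Mg sinθ − f = Ma.
Rotation about the center: fR = Iα with I = MR². No-slip gives a = αR, so f = (I/R²)a = M a.
Substituting: Mg sinθ = (1 + 1.000)Ma, so a = g sinθ/(1 + 1.000) = (9.81) sin 15.9° / 2.000 = 1.344 m/s².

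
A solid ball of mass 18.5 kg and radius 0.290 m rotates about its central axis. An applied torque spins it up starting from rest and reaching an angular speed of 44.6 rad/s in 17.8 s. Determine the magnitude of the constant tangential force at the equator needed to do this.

I = (2/5)MR² = (2/5)(18.5)(0.290)² = 0.6223 kg·m².
α = Δω/Δt = (44.6 − 0)/17.8 = 2.506 rad/s².
The required torque is τ = Iα = (0.6223)(2.506) = 1.559 N·m.
A tangential force at the equator gives τ = FR, so F = τ/R = 1.559/0.290 = 5.377 N.

F ≈ 5.38 N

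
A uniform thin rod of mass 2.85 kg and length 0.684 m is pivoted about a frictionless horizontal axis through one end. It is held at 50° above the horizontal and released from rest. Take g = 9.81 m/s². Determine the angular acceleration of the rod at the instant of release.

α ≈ 13.8 rad/s²

About the pivot, I = (1/3)ML² = (1/3)(2.85)(0.684)² = 0.4445 kg·m².
The weight acts at the center, a distance L/2 = 0.3420 m from the pivot; τ = Mg(L/2) cos 50° = 6.146 N·m.
α = τ/I = 6.146/0.4445 = 13.83 rad/s².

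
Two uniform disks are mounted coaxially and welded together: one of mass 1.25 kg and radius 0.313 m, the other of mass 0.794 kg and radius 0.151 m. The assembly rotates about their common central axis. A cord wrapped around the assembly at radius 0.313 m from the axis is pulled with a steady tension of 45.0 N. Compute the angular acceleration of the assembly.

α ≈ 200 rad/s²

I = ½M₁R₁² + ½M₂R₂² = ½(1.25)(0.313)² + ½(0.794)(0.151)² = 0.07028 kg·m².
τ = F r = (45.0)(0.313) = 14.09 N·m.
α = τ/I = 14.09/0.07028 = 200.4 rad/s².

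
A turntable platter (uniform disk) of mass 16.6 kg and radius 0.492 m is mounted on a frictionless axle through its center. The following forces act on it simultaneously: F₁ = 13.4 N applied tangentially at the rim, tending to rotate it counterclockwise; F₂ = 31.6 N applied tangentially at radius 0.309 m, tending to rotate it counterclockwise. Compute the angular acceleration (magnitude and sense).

I = ½MR² = (1/2)(16.6)(0.492)² = 2.009 kg·m².
Taking counterclockwise as positive: τ₁ = +(13.4)(0.492) = +6.593 N·m; τ₂ = +(31.6)(0.309) = +9.764 N·m.
Net torque τ = 16.36 N·m.
α = τ/I = 16.36/2.009 = 8.141 rad/s².

α ≈ 8.14 rad/s², counterclockwise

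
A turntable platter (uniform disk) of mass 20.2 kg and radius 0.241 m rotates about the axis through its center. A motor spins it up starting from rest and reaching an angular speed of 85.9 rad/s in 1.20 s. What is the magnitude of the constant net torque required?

I = ½MR² = (1/2)(20.2)(0.241)² = 0.5866 kg·m².
α = Δω/Δt = (85.9 − 0)/1.20 = 71.58 rad/s².
τ = Iα = (0.5866)(71.58) = 41.99 N·m.

τ ≈ 42.0 N·m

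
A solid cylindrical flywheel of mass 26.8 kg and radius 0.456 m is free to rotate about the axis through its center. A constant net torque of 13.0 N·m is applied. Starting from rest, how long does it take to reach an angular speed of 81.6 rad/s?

t ≈ 17.5 s

I = ½MR² = (1/2)(26.8)(0.456)² = 2.786 kg·m².
α = τ/I = 13.0/2.786 = 4.666 rad/s².
ω = αt ⇒ t = ω/α = 81.6/4.666 = 17.49 s.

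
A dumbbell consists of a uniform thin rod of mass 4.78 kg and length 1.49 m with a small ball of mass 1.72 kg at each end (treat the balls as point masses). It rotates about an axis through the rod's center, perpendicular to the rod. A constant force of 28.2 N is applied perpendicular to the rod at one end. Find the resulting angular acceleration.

α ≈ 7.52 rad/s²

I_rod = (1/12)ML² = (1/12)(4.78)(1.49)² = 0.8843 kg·m².
I_balls = 2·m·(L/2)² = 2(1.72)(0.7450)² = 1.909 kg·m².
Total I = 2.794 kg·m².
τ = F·(L/2) = (28.2)(0.745) = 21.01 N·m.
α = τ/I = 21.01/2.794 = 7.520 rad/s².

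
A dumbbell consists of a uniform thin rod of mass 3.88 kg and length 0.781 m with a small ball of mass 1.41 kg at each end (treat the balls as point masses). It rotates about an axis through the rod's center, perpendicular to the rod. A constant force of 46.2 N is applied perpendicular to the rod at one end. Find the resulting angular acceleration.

I_rod = (1/12)ML² = (1/12)(3.88)(0.781)² = 0.1972 kg·m².
I_balls = 2·m·(L/2)² = 2(1.41)(0.3905)² = 0.4300 kg·m².
Total I = 0.6272 kg·m².
τ = F·(L/2) = (46.2)(0.391) = 18.04 N·m.
α = τ/I = 18.04/0.6272 = 28.76 rad/s².

α ≈ 28.8 rad/s²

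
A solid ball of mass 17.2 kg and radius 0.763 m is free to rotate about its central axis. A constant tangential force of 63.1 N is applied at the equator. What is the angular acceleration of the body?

α ≈ 12.0 rad/s²

I = (2/5)MR² = (2/5)(17.2)(0.763)² = 4.005 kg·m².
τ = F R = (63.1)(0.763) = 48.15 N·m.
Newton's second law for rotation, τ = Iα, gives α = τ/I = 48.15/4.005 = 12.02 rad/s².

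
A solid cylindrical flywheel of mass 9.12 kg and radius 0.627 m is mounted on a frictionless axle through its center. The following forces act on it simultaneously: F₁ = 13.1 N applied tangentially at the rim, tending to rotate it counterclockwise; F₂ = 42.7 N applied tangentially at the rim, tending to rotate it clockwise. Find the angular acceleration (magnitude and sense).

I = ½MR² = (1/2)(9.12)(0.627)² = 1.793 kg·m².
Taking counterclockwise as positive: τ₁ = +(13.1)(0.627) = +8.214 N·m; τ₂ = −(42.7)(0.627) = −26.77 N·m.
Net torque τ = -18.56 N·m.
α = τ/I = -18.56/1.793 = -10.35 rad/s².

α ≈ 10.4 rad/s², clockwise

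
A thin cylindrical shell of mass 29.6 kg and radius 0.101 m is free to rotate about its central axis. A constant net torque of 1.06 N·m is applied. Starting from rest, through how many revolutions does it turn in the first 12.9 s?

≈ 46.5 revolutions

I = MR² = (29.6)(0.101)² = 0.3019 kg·m².
α = τ/I = 1.06/0.3019 = 3.511 rad/s².
θ = ½αt² = ½(3.511)(12.9)² = 292.1 rad.
Revolutions = θ/(2π) = 46.49.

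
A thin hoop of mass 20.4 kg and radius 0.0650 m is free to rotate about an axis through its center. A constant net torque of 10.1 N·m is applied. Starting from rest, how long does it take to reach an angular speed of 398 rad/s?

I = MR² = (20.4)(0.0650)² = 0.08619 kg·m².
α = τ/I = 10.1/0.08619 = 117.2 rad/s².
ω = αt ⇒ t = ω/α = 398/117.2 = 3.396 s.

t ≈ 3.40 s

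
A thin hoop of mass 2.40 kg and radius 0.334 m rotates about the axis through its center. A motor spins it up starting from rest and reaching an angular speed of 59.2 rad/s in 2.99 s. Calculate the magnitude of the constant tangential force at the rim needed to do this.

I = MR² = (2.40)(0.334)² = 0.2677 kg·m².
α = Δω/Δt = (59.2 − 0)/2.99 = 19.80 rad/s².
The required torque is τ = Iα = (0.2677)(19.80) = 5.301 N·m.
A tangential force at the rim gives τ = FR, so F = τ/R = 5.301/0.334 = 15.87 N.

F ≈ 15.9 N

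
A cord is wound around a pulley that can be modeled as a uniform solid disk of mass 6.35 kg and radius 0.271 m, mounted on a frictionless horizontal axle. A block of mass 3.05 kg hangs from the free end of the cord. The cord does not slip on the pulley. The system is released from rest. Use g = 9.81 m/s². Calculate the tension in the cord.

T ≈ 15.3 N

I = ½MR² = (1/2)(6.35)(0.271)² = 0.2332 kg·m².
Block: mg − T = ma. Pulley: TR = Iα. No-slip: a = αR, so T = (I/R²)a = 3.175·a.
Then mg = (m + 3.175)a, so a = (3.05)(9.81)/(3.05 + 3.175) = 4.807 m/s².
T = 3.175·a = 15.26 N.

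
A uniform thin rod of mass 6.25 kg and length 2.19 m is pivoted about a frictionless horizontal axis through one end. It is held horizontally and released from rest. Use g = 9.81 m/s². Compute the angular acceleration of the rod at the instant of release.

About the pivot, I = (1/3)ML² = (1/3)(6.25)(2.19)² = 9.992 kg·m².
The weight acts at the center, a distance L/2 = 1.095 m from the pivot; τ = Mg(L/2) = 67.14 N·m.
α = τ/I = 67.14/9.992 = 6.719 rad/s².

α ≈ 6.72 rad/s²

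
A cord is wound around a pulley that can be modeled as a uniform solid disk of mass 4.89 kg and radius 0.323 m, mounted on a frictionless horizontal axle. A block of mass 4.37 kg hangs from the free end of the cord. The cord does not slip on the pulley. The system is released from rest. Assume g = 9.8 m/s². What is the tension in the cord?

I = ½MR² = (1/2)(4.89)(0.323)² = 0.2551 kg·m².
Block: mg − T = ma. Pulley: TR = Iα. No-slip: a = αR, so T = (I/R²)a = 2.445·a.
Then mg = (m + 2.445)a, so a = (4.37)(9.8)/(4.37 + 2.445) = 6.284 m/s².
T = 2.445·a = 15.36 N.

T ≈ 15.4 N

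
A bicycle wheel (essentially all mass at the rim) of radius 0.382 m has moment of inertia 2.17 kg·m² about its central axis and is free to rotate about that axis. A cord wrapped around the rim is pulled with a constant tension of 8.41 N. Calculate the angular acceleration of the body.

α ≈ 1.48 rad/s²

τ = F R = (8.41)(0.382) = 3.213 N·m.
From τ = Iα: α = 3.213/2.170 = 1.480 rad/s².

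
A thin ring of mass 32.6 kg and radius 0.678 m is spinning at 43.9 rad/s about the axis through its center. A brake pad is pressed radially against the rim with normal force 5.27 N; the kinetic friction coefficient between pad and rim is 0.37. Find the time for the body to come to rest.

I = MR² = (32.6)(0.678)² = 14.99 kg·m².
Friction force f = μN = (0.37)(5.27) = 1.950 N at the rim; torque magnitude τ = fR = 1.322 N·m, opposing ω.
|α| = τ/I = 1.322/14.99 = 0.08822 rad/s² (deceleration).
0 = ω₀ − |α|t ⇒ t = ω₀/|α| = 43.9/0.08822 = 497.6 s.

t ≈ 498 s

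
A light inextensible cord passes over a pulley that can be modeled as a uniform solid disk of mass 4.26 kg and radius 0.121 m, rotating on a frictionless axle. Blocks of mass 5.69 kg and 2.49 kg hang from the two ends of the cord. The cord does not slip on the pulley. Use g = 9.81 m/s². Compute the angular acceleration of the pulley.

α ≈ 25.2 rad/s²

I = ½MR² = (1/2)(4.26)(0.121)² = 0.03119 kg·m².
Heavier block: m₁g − T₁ = m₁a. Lighter block: T₂ − m₂g = m₂a.
Pulley: (T₁ − T₂)R = Iα = I(a/R), so T₁ − T₂ = (I/R²)a = (1/2)M_p a = 2.130·a.
Adding the three: (m₁ − m₂)g = (m₁ + m₂ + 2.130)a, so a = (5.69 − 2.49)(9.81)/(5.69 + 2.49 + 2.130) = 3.045 m/s².
α = a/R = 3.045/0.121 = 25.16 rad/s².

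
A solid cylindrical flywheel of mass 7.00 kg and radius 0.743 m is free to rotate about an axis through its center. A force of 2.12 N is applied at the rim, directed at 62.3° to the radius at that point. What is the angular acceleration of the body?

α ≈ 0.722 rad/s²

I = ½MR² = (1/2)(7.00)(0.743)² = 1.932 kg·m².
Only the tangential component produces torque: τ = F R sinθ = (2.12)(0.743) sin 62.3° = 1.395 N·m.
Newton's second law for rotation, τ = Iα, gives α = τ/I = 1.395/1.932 = 0.7218 rad/s².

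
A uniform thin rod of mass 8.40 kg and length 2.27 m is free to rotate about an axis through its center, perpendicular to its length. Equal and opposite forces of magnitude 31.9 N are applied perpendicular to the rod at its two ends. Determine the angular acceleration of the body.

α ≈ 20.1 rad/s²

I = (1/12)ML² = (1/12)(8.40)(2.27)² = 3.607 kg·m².
The couple gives τ = F·(L/2) + F·(L/2) = F L = (31.9)(2.27) = 72.41 N·m.
Newton's second law for rotation, τ = Iα, gives α = τ/I = 72.41/3.607 = 20.08 rad/s².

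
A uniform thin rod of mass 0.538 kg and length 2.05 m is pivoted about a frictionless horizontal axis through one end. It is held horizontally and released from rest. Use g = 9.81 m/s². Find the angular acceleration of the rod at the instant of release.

α ≈ 7.18 rad/s²

About the pivot, I = (1/3)ML² = (1/3)(0.538)(2.05)² = 0.7536 kg·m².
The weight acts at the center, a distance L/2 = 1.025 m from the pivot; τ = Mg(L/2) = 5.410 N·m.
α = τ/I = 5.410/0.7536 = 7.178 rad/s².
(Equivalently α = (3g/(2L)) = 7.178 rad/s².)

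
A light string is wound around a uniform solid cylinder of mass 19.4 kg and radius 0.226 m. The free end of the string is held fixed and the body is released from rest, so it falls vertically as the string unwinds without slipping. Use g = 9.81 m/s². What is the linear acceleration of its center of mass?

a ≈ 6.54 m/s²

Translation: Mg − T = Ma. Rotation about the center: TR = Iα with I = ½MR².
With a = αR: T = (I/R²)a = (1/2)M a, so Mg = (1 + 0.5000)Ma.
a = g/(1 + 0.5000) = 9.81/1.500 = 6.540 m/s².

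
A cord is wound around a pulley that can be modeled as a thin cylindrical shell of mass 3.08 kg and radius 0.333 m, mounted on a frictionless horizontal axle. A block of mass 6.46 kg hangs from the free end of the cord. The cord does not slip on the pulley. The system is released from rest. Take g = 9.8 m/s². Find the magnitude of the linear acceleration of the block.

a ≈ 6.64 m/s²

I = MR² = (3.08)(0.333)² = 0.3415 kg·m².
Block: mg − T = ma. Pulley: TR = Iα. No-slip: a = αR, so T = (I/R²)a = 3.080·a.
Then mg = (m + 3.080)a, so a = (6.46)(9.8)/(6.46 + 3.080) = 6.636 m/s².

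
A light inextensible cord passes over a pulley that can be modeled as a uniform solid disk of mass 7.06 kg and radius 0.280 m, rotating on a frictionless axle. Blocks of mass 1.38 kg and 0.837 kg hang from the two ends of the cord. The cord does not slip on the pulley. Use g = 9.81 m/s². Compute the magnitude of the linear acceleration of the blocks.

a ≈ 0.927 m/s²

I = ½MR² = (1/2)(7.06)(0.280)² = 0.2768 kg·m².
Heavier block: m₁g − T₁ = m₁a. Lighter block: T₂ − m₂g = m₂a.
Pulley: (T₁ − T₂)R = Iα = I(a/R), so T₁ − T₂ = (I/R²)a = (1/2)M_p a = 3.530·a.
Adding the three: (m₁ − m₂)g = (m₁ + m₂ + 3.530)a, so a = (1.38 − 0.837)(9.81)/(1.38 + 0.837 + 3.530) = 0.9269 m/s².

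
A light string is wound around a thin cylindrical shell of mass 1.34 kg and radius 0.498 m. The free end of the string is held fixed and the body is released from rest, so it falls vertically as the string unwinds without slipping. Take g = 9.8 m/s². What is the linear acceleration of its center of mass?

a ≈ 4.90 m/s²

Translation: Mg − T = Ma. Rotation about the center: TR = Iα with I = MR².
With a = αR: T = (I/R²)a = M a, so Mg = (1 + 1.000)Ma.
a = g/(1 + 1.000) = 9.8/2.000 = 4.900 m/s².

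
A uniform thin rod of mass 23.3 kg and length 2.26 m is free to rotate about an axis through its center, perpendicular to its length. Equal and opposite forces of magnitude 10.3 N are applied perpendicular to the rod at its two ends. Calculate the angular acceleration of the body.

α ≈ 2.35 rad/s²

I = (1/12)ML² = (1/12)(23.3)(2.26)² = 9.917 kg·m².
The couple gives τ = F·(L/2) + F·(L/2) = F L = (10.3)(2.26) = 23.28 N·m.
From τ = Iα: α = 23.28/9.917 = 2.347 rad/s².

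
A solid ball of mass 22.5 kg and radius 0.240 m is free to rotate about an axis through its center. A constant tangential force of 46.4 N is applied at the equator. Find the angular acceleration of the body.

I = (2/5)MR² = (2/5)(22.5)(0.240)² = 0.5184 kg·m².
τ = F R = (46.4)(0.240) = 11.14 N·m.
Newton's second law for rotation, τ = Iα, gives α = τ/I = 11.14/0.5184 = 21.48 rad/s².

α ≈ 21.5 rad/s²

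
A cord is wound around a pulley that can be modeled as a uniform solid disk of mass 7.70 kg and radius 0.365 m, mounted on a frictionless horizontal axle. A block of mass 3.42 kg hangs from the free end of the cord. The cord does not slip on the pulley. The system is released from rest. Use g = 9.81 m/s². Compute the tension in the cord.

T ≈ 17.8 N

I = ½MR² = (1/2)(7.70)(0.365)² = 0.5129 kg·m².
Block: mg − T = ma. Pulley: TR = Iα. No-slip: a = αR, so T = (I/R²)a = 3.850·a.
Then mg = (m + 3.850)a, so a = (3.42)(9.81)/(3.42 + 3.850) = 4.615 m/s².
T = 3.850·a = 17.77 N.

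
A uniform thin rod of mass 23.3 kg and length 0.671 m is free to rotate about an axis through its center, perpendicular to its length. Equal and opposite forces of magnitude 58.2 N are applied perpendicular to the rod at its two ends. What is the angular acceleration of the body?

α ≈ 44.7 rad/s²

I = (1/12)ML² = (1/12)(23.3)(0.671)² = 0.8742 kg·m².
The couple gives τ = F·(L/2) + F·(L/2) = F L = (58.2)(0.671) = 39.05 N·m.
Newton's second law for rotation, τ = Iα, gives α = τ/I = 39.05/0.8742 = 44.67 rad/s².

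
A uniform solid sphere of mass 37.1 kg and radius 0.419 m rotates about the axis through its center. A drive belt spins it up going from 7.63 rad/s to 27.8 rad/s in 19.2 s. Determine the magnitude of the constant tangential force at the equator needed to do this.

I = (2/5)MR² = (2/5)(37.1)(0.419)² = 2.605 kg·m².
α = Δω/Δt = (27.8 − 7.63)/19.2 = 1.051 rad/s².
The required torque is τ = Iα = (2.605)(1.051) = 2.737 N·m.
A tangential force at the equator gives τ = FR, so F = τ/R = 2.737/0.419 = 6.532 N.

F ≈ 6.53 N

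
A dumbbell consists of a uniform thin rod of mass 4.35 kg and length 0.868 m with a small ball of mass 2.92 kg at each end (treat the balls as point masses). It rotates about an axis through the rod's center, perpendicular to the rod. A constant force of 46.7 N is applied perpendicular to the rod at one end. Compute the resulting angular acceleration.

I_rod = (1/12)ML² = (1/12)(4.35)(0.868)² = 0.2731 kg·m².
I_balls = 2·m·(L/2)² = 2(2.92)(0.4340)² = 1.100 kg·m².
Total I = 1.373 kg·m².
τ = F·(L/2) = (46.7)(0.434) = 20.27 N·m.
α = τ/I = 20.27/1.373 = 14.76 rad/s².

α ≈ 14.8 rad/s²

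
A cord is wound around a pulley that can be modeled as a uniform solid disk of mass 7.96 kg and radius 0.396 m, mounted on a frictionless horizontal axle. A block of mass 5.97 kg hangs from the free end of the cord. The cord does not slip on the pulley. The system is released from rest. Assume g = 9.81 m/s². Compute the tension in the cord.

T ≈ 23.4 N

I = ½MR² = (1/2)(7.96)(0.396)² = 0.6241 kg·m².
Block: mg − T = ma. Pulley: TR = Iα. No-slip: a = αR, so T = (I/R²)a = 3.980·a.
Then mg = (m + 3.980)a, so a = (5.97)(9.81)/(5.97 + 3.980) = 5.886 m/s².
T = 3.980·a = 23.43 N.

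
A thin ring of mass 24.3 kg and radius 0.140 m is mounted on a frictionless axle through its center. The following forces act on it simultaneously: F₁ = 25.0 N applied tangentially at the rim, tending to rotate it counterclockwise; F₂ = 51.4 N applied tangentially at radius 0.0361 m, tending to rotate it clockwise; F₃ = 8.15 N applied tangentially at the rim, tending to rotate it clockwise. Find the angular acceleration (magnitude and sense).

α ≈ 1.06 rad/s², counterclockwise

I = MR² = (24.3)(0.140)² = 0.4763 kg·m².
Taking counterclockwise as positive: τ₁ = +(25.0)(0.140) = +3.500 N·m; τ₂ = −(51.4)(0.0361) = −1.856 N·m; τ₃ = −(8.15)(0.140) = −1.141 N·m.
Net torque τ = 0.5035 N·m.
α = τ/I = 0.5035/0.4763 = 1.057 rad/s².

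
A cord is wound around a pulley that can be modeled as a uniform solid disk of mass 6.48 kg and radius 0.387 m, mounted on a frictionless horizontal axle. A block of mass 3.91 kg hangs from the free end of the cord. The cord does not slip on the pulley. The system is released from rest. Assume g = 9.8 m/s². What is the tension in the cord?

T ≈ 17.4 N

I = ½MR² = (1/2)(6.48)(0.387)² = 0.4853 kg·m².
Block: mg − T = ma. Pulley: TR = Iα. No-slip: a = αR, so T = (I/R²)a = 3.240·a.
Then mg = (m + 3.240)a, so a = (3.91)(9.8)/(3.91 + 3.240) = 5.359 m/s².
T = 3.240·a = 17.36 N.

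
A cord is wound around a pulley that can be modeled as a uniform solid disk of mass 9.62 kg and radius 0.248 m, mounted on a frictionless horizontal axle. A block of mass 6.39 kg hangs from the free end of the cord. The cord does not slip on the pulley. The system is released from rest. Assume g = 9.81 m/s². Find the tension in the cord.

I = ½MR² = (1/2)(9.62)(0.248)² = 0.2958 kg·m².
Block: mg − T = ma. Pulley: TR = Iα. No-slip: a = αR, so T = (I/R²)a = 4.810·a.
Then mg = (m + 4.810)a, so a = (6.39)(9.81)/(6.39 + 4.810) = 5.597 m/s².
T = 4.810·a = 26.92 N.

T ≈ 26.9 N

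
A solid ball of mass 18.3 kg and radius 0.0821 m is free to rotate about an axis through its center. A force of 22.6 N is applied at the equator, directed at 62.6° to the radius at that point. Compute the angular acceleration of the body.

α ≈ 33.4 rad/s²

I = (2/5)MR² = (2/5)(18.3)(0.0821)² = 0.04934 kg·m².
Only the tangential component produces torque: τ = F R sinθ = (22.6)(0.0821) sin 62.6° = 1.647 N·m.
Newton's second law for rotation, τ = Iα, gives α = τ/I = 1.647/0.04934 = 33.39 rad/s².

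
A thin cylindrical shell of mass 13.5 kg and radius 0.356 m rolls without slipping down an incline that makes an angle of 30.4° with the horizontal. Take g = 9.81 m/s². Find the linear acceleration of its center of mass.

Translation along the incline: Mg sinθ − f = Ma.
Rotation about the center: fR = Iα with I = MR². No-slip gives a = αR, so f = (I/R²)a = M a.
Substituting: Mg sinθ = (1 + 1.000)Ma, so a = g sinθ/(1 + 1.000) = (9.81) sin 30.4° / 2.000 = 2.482 m/s².

a ≈ 2.48 m/s²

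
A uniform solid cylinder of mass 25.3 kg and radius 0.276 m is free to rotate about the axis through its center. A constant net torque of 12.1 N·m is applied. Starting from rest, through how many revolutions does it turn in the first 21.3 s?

I = ½MR² = (1/2)(25.3)(0.276)² = 0.9636 kg·m².
α = τ/I = 12.1/0.9636 = 12.56 rad/s².
θ = ½αt² = ½(12.56)(21.3)² = 2848 rad.
Revolutions = θ/(2π) = 453.3.

≈ 453 revolutions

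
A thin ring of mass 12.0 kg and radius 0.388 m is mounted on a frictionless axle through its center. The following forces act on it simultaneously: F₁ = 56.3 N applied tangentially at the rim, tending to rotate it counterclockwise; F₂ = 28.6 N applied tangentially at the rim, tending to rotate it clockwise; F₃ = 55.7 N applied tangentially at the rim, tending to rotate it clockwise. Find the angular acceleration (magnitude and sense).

I = MR² = (12.0)(0.388)² = 1.807 kg·m².
Taking counterclockwise as positive: τ₁ = +(56.3)(0.388) = +21.84 N·m; τ₂ = −(28.6)(0.388) = −11.10 N·m; τ₃ = −(55.7)(0.388) = −21.61 N·m.
Net torque τ = -10.86 N·m.
α = τ/I = -10.86/1.807 = -6.014 rad/s².

α ≈ 6.01 rad/s², clockwise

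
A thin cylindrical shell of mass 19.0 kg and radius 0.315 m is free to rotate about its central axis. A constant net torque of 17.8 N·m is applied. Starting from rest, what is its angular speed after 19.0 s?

ω ≈ 179 rad/s

I = MR² = (19.0)(0.315)² = 1.885 kg·m².
α = τ/I = 17.8/1.885 = 9.442 rad/s².
ω = ω₀ + αt = 0 + (9.442)(19.0) = 179.4 rad/s.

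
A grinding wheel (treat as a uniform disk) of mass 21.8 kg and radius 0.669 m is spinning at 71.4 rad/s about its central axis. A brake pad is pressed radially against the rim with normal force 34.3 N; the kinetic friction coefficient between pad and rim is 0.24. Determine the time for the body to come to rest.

I = ½MR² = (1/2)(21.8)(0.669)² = 4.878 kg·m².
Friction force f = μN = (0.24)(34.3) = 8.232 N at the rim; torque magnitude τ = fR = 5.507 N·m, opposing ω.
|α| = τ/I = 5.507/4.878 = 1.129 rad/s² (deceleration).
0 = ω₀ − |α|t ⇒ t = ω₀/|α| = 71.4/1.129 = 63.25 s.

t ≈ 63.2 s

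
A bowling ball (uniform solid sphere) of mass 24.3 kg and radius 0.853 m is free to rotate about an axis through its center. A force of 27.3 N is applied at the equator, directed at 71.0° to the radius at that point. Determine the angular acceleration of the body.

α ≈ 3.11 rad/s²

I = (2/5)MR² = (2/5)(24.3)(0.853)² = 7.072 kg·m².
Only the tangential component produces torque: τ = F R sinθ = (27.3)(0.853) sin 71.0° = 22.02 N·m.
Newton's second law for rotation, τ = Iα, gives α = τ/I = 22.02/7.072 = 3.113 rad/s².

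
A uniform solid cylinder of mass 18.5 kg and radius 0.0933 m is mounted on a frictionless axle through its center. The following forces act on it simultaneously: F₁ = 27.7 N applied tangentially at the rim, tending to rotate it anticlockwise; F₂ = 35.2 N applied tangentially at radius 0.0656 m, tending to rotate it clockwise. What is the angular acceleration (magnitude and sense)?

I = ½MR² = (1/2)(18.5)(0.0933)² = 0.08052 kg·m².
Taking anticlockwise as positive: τ₁ = +(27.7)(0.0933) = +2.584 N·m; τ₂ = −(35.2)(0.0656) = −2.309 N·m.
Net torque τ = 0.2753 N·m.
α = τ/I = 0.2753/0.08052 = 3.419 rad/s².

α ≈ 3.42 rad/s², anticlockwise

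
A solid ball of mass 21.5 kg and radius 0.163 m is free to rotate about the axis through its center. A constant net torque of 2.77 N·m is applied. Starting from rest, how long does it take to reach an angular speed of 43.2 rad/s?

t ≈ 3.56 s

I = (2/5)MR² = (2/5)(21.5)(0.163)² = 0.2285 kg·m².
α = τ/I = 2.77/0.2285 = 12.12 rad/s².
ω = αt ⇒ t = ω/α = 43.2/12.12 = 3.564 s.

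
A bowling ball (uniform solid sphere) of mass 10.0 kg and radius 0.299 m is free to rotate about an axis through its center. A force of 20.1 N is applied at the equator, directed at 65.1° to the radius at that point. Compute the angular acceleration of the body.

α ≈ 15.2 rad/s²

I = (2/5)MR² = (2/5)(10.0)(0.299)² = 0.3576 kg·m².
Only the tangential component produces torque: τ = F R sinθ = (20.1)(0.299) sin 65.1° = 5.451 N·m.
Newton's second law for rotation, τ = Iα, gives α = τ/I = 5.451/0.3576 = 15.24 rad/s².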